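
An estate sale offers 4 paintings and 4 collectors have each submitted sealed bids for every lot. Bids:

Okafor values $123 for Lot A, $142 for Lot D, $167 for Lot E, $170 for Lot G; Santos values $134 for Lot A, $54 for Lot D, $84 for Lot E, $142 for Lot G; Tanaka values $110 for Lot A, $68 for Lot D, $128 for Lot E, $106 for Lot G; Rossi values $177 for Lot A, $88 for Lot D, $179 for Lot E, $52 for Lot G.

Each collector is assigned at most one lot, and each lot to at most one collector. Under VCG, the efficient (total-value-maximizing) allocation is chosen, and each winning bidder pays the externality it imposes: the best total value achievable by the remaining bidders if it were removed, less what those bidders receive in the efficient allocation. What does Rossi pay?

Rossi pays $20.

Efficient allocation: Okafor→Lot D ($142), Santos→Lot G ($142), Tanaka→Lot E ($128), Rossi→Lot A ($177); total welfare W = $589.
Rossi receives Lot A at value $177, so the others get W − 177 = $412.
Without Rossi: best allocation of the remaining 3 bidders over all 4 lots is Okafor→Lot G ($170), Santos→Lot A ($134), Tanaka→Lot E ($128), total $432.
VCG payment = (others' best without Rossi) − (others' welfare with Rossi) = 432 − 412 = $20.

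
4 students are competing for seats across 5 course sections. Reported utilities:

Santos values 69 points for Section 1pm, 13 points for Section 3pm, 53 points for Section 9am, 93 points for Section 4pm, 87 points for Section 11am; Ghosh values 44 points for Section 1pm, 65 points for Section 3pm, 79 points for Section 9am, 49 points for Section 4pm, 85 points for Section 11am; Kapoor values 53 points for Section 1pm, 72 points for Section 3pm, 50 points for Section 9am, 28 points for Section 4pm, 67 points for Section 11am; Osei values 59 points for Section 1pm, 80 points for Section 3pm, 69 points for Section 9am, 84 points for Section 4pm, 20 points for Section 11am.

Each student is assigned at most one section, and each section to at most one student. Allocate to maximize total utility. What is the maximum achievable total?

Max total: 322 points

Optimal: Santos→Section 11am (87 points), Ghosh→Section 9am (79 points), Kapoor→Section 3pm (72 points), Osei→Section 4pm (84 points) — total 87+79+72+84 = 322 points.
Column-greedy (each section in turn goes to its best remaining student) gives 256 points, worse by 66.
Next-best assignment: Santos→Section 4pm, Ghosh→Section 9am, Kapoor→Section 11am, Osei→Section 3pm = 319 points.
Checked against all permutations: 322 points is optimal.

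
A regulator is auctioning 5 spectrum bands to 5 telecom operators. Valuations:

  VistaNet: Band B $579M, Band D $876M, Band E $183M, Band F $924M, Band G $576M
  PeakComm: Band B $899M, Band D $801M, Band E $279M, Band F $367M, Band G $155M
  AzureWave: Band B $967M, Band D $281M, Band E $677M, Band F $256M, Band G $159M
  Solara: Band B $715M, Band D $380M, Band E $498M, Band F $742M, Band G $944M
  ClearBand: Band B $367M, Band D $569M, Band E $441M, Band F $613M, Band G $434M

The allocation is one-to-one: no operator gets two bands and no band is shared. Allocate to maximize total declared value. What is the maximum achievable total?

Max total: $4077M

Optimal: VistaNet→Band F ($924M), PeakComm→Band D ($801M), AzureWave→Band B ($967M), Solara→Band G ($944M), ClearBand→Band E ($441M) — total 924+801+967+944+441 = $4077M.
Column-greedy (each band in turn goes to its best remaining operator) gives $3109M, worse by 968.
Next-best assignment: VistaNet→Band F, PeakComm→Band B, AzureWave→Band E, Solara→Band G, ClearBand→Band D = $4013M.
Checked against all permutations: $4077M is optimal.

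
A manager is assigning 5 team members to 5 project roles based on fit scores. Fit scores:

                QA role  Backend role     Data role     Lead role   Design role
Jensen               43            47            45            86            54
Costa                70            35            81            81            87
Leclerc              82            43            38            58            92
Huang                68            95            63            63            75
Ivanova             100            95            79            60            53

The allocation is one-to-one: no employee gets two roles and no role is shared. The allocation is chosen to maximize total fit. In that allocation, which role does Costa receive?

Optimal: Jensen→Lead role (86 pts), Costa→Data role (81 pts), Leclerc→Design role (92 pts), Huang→Backend role (95 pts), Ivanova→QA role (100 pts) — total 86+81+92+95+100 = 454 pts.
Next-best assignment: Jensen→Lead role, Costa→Design role, Leclerc→QA role, Huang→Backend role, Ivanova→Data role = 429 pts.
Costa's own top role is Design role (87 pts), but forcing Costa→Design role and reassigning the rest optimally gives only 429 pts — worse by 25.

Costa receives Data role.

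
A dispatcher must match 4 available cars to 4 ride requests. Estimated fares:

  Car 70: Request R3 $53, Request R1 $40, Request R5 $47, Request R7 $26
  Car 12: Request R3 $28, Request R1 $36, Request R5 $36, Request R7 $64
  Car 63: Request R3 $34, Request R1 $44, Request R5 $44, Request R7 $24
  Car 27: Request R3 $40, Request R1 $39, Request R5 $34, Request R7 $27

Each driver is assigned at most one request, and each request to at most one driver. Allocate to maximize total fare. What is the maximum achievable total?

Maximum total: $200

Optimal: Car 70→Request R3 ($53), Car 12→Request R7 ($64), Car 63→Request R5 ($44), Car 27→Request R1 ($39) — total 53+64+44+39 = $200.
Row-greedy (each driver in turn takes its best remaining request) gives $195, worse by 5.
Every other assignment is strictly worse.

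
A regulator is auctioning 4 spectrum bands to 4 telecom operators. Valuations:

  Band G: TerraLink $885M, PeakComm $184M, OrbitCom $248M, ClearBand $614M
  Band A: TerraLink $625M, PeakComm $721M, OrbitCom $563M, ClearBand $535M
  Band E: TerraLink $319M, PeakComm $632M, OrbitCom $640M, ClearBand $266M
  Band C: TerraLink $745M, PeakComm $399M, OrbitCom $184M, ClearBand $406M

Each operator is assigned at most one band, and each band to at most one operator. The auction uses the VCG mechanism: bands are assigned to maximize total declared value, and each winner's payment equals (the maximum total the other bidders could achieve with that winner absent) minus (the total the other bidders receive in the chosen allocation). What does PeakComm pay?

Efficient allocation: TerraLink→Band C ($745M), PeakComm→Band A ($721M), OrbitCom→Band E ($640M), ClearBand→Band G ($614M); total welfare W = $2720M.
PeakComm receives Band A at value $721M, so the others get W − 721 = $1999M.
Without PeakComm: best allocation of the remaining 3 bidders over all 4 bands is TerraLink→Band G ($885M), OrbitCom→Band E ($640M), ClearBand→Band A ($535M), total $2060M.
VCG payment = (others' best without PeakComm) − (others' welfare with PeakComm) = 2060 − 1999 = $61M.

PeakComm pays $61M.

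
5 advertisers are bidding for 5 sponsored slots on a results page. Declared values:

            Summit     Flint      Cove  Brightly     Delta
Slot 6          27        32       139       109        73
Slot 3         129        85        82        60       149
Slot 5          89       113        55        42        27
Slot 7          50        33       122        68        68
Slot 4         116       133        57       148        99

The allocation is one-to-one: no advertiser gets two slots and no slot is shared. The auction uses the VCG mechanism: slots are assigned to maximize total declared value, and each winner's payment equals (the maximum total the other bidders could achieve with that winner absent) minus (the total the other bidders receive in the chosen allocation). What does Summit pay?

Efficient allocation: Summit→Slot 4 ($116), Flint→Slot 5 ($113), Cove→Slot 7 ($122), Brightly→Slot 6 ($109), Delta→Slot 3 ($149); total welfare W = $609.
Summit receives Slot 4 at value $116, so the others get W − 116 = $493.
Without Summit: best allocation of the remaining 4 bidders over all 5 slots is Flint→Slot 5 ($113), Cove→Slot 6 ($139), Brightly→Slot 4 ($148), Delta→Slot 3 ($149), total $549.
VCG payment = (others' best without Summit) − (others' welfare with Summit) = 549 − 493 = $56.

Summit pays $56.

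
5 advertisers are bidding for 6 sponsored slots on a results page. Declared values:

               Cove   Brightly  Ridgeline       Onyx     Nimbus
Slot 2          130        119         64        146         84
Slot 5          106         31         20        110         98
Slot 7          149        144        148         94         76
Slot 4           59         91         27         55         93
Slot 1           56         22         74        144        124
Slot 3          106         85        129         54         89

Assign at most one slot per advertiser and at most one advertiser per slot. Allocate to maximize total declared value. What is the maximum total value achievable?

Max total: $649

Optimal: Cove→Slot 5 ($106), Brightly→Slot 7 ($144), Ridgeline→Slot 3 ($129), Onyx→Slot 2 ($146), Nimbus→Slot 1 ($124) — total 106+144+129+146+124 = $649.
Column-greedy (each slot in turn goes to its best remaining advertiser) gives $515, worse by 134.
Next-best assignment: Cove→Slot 2, Brightly→Slot 7, Ridgeline→Slot 3, Onyx→Slot 1, Nimbus→Slot 5 = $645.
No other one-to-one assignment exceeds $649.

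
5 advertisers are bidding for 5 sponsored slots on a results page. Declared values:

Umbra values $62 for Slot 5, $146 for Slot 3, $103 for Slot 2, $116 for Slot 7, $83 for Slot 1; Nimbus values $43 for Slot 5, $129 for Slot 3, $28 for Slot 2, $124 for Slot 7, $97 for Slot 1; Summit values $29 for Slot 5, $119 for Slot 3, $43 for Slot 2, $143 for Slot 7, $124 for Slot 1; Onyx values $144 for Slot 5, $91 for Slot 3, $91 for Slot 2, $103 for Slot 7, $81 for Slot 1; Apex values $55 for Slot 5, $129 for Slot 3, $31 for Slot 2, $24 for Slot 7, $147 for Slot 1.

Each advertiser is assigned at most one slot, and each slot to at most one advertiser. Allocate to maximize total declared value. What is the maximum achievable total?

Optimal: Umbra→Slot 2 ($103), Nimbus→Slot 3 ($129), Summit→Slot 7 ($143), Onyx→Slot 5 ($144), Apex→Slot 1 ($147) — total 103+129+143+144+147 = $666.
Next-best assignment: Umbra→Slot 2, Nimbus→Slot 7, Summit→Slot 3, Onyx→Slot 5, Apex→Slot 1 = $637.
No other one-to-one assignment exceeds $666.

Maximum total: $666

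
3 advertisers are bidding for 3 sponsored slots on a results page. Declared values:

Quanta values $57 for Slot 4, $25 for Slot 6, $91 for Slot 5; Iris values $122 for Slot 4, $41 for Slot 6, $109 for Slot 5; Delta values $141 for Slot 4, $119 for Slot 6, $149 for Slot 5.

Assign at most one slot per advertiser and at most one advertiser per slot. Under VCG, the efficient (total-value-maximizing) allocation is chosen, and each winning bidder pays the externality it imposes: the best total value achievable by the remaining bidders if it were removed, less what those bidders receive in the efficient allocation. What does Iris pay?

Efficient allocation: Quanta→Slot 5 ($91), Iris→Slot 4 ($122), Delta→Slot 6 ($119); total welfare W = $332.
Iris receives Slot 4 at value $122, so the others get W − 122 = $210.
Without Iris: best allocation of the remaining 2 bidders over all 3 slots is Quanta→Slot 5 ($91), Delta→Slot 4 ($141), total $232.
VCG payment = (others' best without Iris) − (others' welfare with Iris) = 232 − 210 = $22.

Iris pays $22.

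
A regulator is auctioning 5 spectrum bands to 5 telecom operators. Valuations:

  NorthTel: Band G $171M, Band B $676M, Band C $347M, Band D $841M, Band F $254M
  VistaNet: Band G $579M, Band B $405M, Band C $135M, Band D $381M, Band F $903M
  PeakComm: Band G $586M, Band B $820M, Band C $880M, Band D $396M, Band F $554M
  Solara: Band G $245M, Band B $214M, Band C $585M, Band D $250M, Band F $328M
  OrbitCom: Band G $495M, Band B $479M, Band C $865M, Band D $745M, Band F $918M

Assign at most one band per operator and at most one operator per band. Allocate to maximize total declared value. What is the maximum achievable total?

This is a one-to-one assignment (maximum-weight bipartite matching).
Optimal: NorthTel→Band D ($841M), VistaNet→Band G ($579M), PeakComm→Band B ($820M), Solara→Band C ($585M), OrbitCom→Band F ($918M) — total 841+579+820+585+918 = $3743M.
Column-greedy (each band in turn goes to its best remaining operator) gives $2836M, worse by 907.
Next-best assignment: NorthTel→Band D, VistaNet→Band F, PeakComm→Band B, Solara→Band G, OrbitCom→Band C = $3674M.
Swapping Solara↔OrbitCom (Solara→Band F $328M, OrbitCom→Band C $865M) loses 310.

Maximum total: $3743M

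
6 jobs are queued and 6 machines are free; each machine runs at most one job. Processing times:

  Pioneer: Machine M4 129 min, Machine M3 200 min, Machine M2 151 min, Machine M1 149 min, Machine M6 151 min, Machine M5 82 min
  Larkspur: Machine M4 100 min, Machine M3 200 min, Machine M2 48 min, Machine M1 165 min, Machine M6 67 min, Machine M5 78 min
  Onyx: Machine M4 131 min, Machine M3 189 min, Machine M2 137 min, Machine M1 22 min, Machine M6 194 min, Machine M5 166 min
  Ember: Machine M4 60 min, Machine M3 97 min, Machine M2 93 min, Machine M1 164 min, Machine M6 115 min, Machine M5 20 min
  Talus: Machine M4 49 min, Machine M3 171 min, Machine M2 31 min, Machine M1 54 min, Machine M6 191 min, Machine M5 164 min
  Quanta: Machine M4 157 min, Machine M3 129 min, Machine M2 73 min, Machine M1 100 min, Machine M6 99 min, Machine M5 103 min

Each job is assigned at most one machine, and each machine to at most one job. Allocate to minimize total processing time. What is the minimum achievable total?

Min total: 390 min

Optimal: Pioneer→Machine M5 (82 min), Larkspur→Machine M6 (67 min), Onyx→Machine M1 (22 min), Ember→Machine M3 (97 min), Talus→Machine M4 (49 min), Quanta→Machine M2 (73 min) — total 82+67+22+97+49+73 = 390 min.
Column-greedy (each machine in turn goes to its cheapest remaining job) gives 397 min, worse by 7.
Swapping Talus↔Pioneer (Talus→Machine M5 164 min, Pioneer→Machine M4 129 min) adds 162.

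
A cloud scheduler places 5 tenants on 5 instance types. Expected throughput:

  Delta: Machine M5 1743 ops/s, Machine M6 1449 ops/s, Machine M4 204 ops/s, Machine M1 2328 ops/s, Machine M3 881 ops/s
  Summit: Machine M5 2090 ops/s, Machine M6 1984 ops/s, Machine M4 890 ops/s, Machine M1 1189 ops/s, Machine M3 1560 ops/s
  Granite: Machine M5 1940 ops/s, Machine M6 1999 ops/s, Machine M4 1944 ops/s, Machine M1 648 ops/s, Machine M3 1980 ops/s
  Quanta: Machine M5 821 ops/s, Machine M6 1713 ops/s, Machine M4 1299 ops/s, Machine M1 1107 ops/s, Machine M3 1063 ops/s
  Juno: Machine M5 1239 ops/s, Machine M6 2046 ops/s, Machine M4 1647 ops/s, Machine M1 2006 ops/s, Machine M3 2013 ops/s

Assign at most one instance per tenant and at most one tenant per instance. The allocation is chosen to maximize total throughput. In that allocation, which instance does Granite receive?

Optimal: Delta→Machine M1 (2328 ops/s), Summit→Machine M5 (2090 ops/s), Granite→Machine M4 (1944 ops/s), Quanta→Machine M6 (1713 ops/s), Juno→Machine M3 (2013 ops/s) — total 2328+2090+1944+1713+2013 = 10088 ops/s.
Column-greedy (each instance in turn goes to its best remaining tenant) gives 9471 ops/s, worse by 617.
Swapping Juno↔Delta (Juno→Machine M1 2006 ops/s, Delta→Machine M3 881 ops/s) loses 1454.
Granite's own top instance is Machine M6 (1999 ops/s), but forcing Granite→Machine M6 and reassigning the rest optimally gives only 9729 ops/s — worse by 359.

Granite receives Machine M4.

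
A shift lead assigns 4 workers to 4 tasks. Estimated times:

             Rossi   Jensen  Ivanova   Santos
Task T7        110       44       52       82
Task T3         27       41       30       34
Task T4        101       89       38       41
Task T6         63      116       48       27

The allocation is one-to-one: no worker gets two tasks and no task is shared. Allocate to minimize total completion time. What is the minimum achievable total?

Optimal: Rossi→Task T3 (27 min), Jensen→Task T7 (44 min), Ivanova→Task T4 (38 min), Santos→Task T6 (27 min) — total 27+44+38+27 = 136 min.
Swapping Santos↔Rossi (Santos→Task T3 34 min, Rossi→Task T6 63 min) adds 43.
Every other assignment is strictly worse.

Minimum total: 136 min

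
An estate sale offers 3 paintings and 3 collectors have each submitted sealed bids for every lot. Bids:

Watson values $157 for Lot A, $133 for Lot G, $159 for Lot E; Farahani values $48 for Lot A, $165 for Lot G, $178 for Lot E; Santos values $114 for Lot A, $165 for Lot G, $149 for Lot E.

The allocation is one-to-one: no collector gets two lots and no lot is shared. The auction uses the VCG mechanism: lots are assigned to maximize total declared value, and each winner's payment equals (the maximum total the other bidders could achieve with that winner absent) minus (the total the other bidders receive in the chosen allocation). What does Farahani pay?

Farahani pays $2.

Efficient allocation: Watson→Lot A ($157), Farahani→Lot E ($178), Santos→Lot G ($165); total welfare W = $500.
Farahani receives Lot E at value $178, so the others get W − 178 = $322.
Without Farahani: best allocation of the remaining 2 bidders over all 3 lots is Watson→Lot E ($159), Santos→Lot G ($165), total $324.
VCG payment = (others' best without Farahani) − (others' welfare with Farahani) = 324 − 322 = $2.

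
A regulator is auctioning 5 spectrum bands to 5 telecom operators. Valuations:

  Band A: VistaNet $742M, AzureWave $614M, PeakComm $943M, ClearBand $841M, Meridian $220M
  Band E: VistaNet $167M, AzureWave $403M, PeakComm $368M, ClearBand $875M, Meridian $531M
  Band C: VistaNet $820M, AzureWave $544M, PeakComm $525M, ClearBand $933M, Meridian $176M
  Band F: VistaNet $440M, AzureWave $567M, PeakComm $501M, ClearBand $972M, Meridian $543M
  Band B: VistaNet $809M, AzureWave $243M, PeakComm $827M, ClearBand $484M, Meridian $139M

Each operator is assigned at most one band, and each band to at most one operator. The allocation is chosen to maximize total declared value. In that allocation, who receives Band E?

Meridian receives Band E.

Treat this as an assignment problem: match each operator to one band.
Optimal: VistaNet→Band B ($809M), AzureWave→Band C ($544M), PeakComm→Band A ($943M), ClearBand→Band F ($972M), Meridian→Band E ($531M) — total 809+544+943+972+531 = $3799M.
Row-greedy (each operator in turn takes its best remaining band) gives $3764M, worse by 35.
Next-best assignment: VistaNet→Band B, AzureWave→Band F, PeakComm→Band A, ClearBand→Band C, Meridian→Band E = $3783M.
Every other assignment is strictly worse.
Meridian's own top band is Band F ($543M), but forcing Meridian→Band F and reassigning the rest optimally gives only $3714M — worse by 85.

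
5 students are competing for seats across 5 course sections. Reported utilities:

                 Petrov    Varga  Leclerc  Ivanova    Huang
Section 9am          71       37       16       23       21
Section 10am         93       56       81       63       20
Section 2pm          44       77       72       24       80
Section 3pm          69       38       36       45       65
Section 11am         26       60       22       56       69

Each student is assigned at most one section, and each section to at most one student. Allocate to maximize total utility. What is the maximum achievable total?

This is a one-to-one assignment (maximum-weight bipartite matching).
Optimal: Petrov→Section 9am (71 points), Varga→Section 2pm (77 points), Leclerc→Section 10am (81 points), Ivanova→Section 11am (56 points), Huang→Section 3pm (65 points) — total 71+77+81+56+65 = 350 points.
Column-greedy (each section in turn goes to its best remaining student) gives 337 points, worse by 13.
Swapping Petrov↔Ivanova (Petrov→Section 11am 26 points, Ivanova→Section 9am 23 points) loses 78.

Max total: 350 points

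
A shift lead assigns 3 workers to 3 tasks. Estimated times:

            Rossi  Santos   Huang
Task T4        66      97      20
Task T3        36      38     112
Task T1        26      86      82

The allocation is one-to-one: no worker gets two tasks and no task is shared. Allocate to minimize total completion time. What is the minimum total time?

Minimum total: 84 min

This is the linear assignment problem.
Optimal: Rossi→Task T1 (26 min), Santos→Task T3 (38 min), Huang→Task T4 (20 min) — total 26+38+20 = 84 min.
Column-greedy (each task in turn goes to its cheapest remaining worker) gives 142 min, worse by 58.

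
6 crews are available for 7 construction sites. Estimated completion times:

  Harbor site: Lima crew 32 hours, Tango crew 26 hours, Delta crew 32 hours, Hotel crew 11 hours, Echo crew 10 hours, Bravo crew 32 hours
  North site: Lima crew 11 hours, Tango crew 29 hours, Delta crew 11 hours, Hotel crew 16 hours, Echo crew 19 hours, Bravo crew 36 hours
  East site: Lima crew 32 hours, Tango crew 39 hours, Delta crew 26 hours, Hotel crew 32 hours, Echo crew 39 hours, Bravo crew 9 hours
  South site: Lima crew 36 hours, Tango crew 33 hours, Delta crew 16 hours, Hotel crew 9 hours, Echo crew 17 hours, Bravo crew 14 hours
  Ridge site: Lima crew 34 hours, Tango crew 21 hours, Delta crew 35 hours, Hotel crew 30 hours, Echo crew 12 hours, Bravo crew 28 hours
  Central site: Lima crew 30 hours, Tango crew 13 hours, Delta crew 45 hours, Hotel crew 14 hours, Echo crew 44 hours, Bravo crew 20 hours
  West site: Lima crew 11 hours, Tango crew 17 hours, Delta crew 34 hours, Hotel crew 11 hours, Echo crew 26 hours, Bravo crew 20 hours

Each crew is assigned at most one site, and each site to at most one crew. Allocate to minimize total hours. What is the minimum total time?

Min total: 63 hours

Optimal: Lima crew→West site (11 hours), Tango crew→Central site (13 hours), Delta crew→North site (11 hours), Hotel crew→South site (9 hours), Echo crew→Harbor site (10 hours), Bravo crew→East site (9 hours) — total 11+13+11+9+10+9 = 63 hours.
Min-entry greedy (repeatedly take the single cheapest remaining cell) gives 86 hours, worse by 23.
Next-best assignment: Lima crew→West site, Tango crew→Central site, Delta crew→North site, Hotel crew→South site, Echo crew→Ridge site, Bravo crew→East site = 65 hours.
Swapping Tango crew↔Lima crew (Tango crew→West site 17 hours, Lima crew→Central site 30 hours) adds 23.
Checked against all permutations: 63 hours is optimal.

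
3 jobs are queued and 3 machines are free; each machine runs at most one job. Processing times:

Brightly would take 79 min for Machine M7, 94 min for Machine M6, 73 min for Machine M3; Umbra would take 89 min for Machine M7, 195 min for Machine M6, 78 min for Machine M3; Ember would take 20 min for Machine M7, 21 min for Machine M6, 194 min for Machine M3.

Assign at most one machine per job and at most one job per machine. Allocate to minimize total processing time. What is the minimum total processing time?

Optimal: Brightly→Machine M7 (79 min), Umbra→Machine M3 (78 min), Ember→Machine M6 (21 min) — total 79+78+21 = 178 min.
Column-greedy (each machine in turn goes to its cheapest remaining job) gives 192 min, worse by 14.

Min total: 178 min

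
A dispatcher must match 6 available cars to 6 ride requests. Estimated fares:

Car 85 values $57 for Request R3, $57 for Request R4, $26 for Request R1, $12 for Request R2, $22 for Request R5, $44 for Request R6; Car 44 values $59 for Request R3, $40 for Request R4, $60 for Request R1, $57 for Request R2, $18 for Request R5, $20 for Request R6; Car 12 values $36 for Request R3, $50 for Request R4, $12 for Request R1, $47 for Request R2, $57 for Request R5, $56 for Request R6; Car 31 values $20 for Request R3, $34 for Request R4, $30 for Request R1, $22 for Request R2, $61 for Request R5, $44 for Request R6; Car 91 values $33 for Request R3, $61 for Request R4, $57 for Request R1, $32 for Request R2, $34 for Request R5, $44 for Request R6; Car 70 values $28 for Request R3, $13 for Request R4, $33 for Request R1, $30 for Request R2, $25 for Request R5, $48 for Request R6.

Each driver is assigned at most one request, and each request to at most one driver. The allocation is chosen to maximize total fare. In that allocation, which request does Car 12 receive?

Treat this as an assignment problem: match each driver to one request.
Optimal: Car 85→Request R3 ($57), Car 44→Request R1 ($60), Car 12→Request R2 ($47), Car 31→Request R5 ($61), Car 91→Request R4 ($61), Car 70→Request R6 ($48) — total 57+60+47+61+61+48 = $334.
Column-greedy (each request in turn goes to its best remaining driver) gives $305, worse by 29.
Swapping Car 44↔Car 85 (Car 44→Request R3 $59, Car 85→Request R1 $26) loses 32.
Car 12's own top request is Request R5 ($57), but forcing Car 12→Request R5 and reassigning the rest optimally gives only $310 — worse by 24.

Car 12 receives Request R2.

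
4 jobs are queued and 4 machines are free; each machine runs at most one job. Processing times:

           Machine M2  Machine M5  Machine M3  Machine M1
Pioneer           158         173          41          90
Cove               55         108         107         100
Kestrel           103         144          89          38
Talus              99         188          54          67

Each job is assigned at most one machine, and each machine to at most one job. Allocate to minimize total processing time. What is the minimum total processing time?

Treat this as an assignment problem: match each job to one machine.
Optimal: Pioneer→Machine M3 (41 min), Cove→Machine M5 (108 min), Kestrel→Machine M1 (38 min), Talus→Machine M2 (99 min) — total 41+108+38+99 = 286 min.
Row-greedy (each job in turn takes its cheapest remaining machine) gives 322 min, worse by 36.
Swapping Kestrel↔Talus (Kestrel→Machine M2 103 min, Talus→Machine M1 67 min) adds 33.

Minimum total: 286 min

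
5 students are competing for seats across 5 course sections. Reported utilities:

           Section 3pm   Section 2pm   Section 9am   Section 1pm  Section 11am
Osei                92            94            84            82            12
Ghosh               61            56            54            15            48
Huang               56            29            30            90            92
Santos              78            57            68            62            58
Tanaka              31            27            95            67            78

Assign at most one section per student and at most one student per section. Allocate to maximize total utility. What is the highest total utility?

Maximum total: 405 points

Optimal: Osei→Section 2pm (94 points), Ghosh→Section 11am (48 points), Huang→Section 1pm (90 points), Santos→Section 3pm (78 points), Tanaka→Section 9am (95 points) — total 94+48+90+78+95 = 405 points.
Next-best assignment: Osei→Section 2pm, Ghosh→Section 3pm, Huang→Section 11am, Santos→Section 1pm, Tanaka→Section 9am = 404 points.
Every other assignment is strictly worse.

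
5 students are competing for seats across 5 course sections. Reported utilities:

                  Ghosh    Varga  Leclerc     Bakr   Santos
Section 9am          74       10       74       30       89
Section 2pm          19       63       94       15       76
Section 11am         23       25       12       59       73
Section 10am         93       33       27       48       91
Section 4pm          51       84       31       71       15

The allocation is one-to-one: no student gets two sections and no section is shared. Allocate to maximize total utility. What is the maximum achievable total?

Maximum total: 419 points

Optimal: Ghosh→Section 10am (93 points), Varga→Section 4pm (84 points), Leclerc→Section 2pm (94 points), Bakr→Section 11am (59 points), Santos→Section 9am (89 points) — total 93+84+94+59+89 = 419 points.
Swapping Ghosh↔Leclerc (Ghosh→Section 2pm 19 points, Leclerc→Section 10am 27 points) loses 141.
Every other assignment is strictly worse.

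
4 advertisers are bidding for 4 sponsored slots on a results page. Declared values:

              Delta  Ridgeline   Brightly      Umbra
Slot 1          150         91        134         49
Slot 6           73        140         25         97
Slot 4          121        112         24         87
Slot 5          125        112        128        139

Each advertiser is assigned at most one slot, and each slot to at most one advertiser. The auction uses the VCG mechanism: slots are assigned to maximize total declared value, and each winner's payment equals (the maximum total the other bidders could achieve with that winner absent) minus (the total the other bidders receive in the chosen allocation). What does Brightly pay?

Brightly pays $29.

Efficient allocation: Delta→Slot 4 ($121), Ridgeline→Slot 6 ($140), Brightly→Slot 1 ($134), Umbra→Slot 5 ($139); total welfare W = $534.
Brightly receives Slot 1 at value $134, so the others get W − 134 = $400.
Without Brightly: best allocation of the remaining 3 bidders over all 4 slots is Delta→Slot 1 ($150), Ridgeline→Slot 6 ($140), Umbra→Slot 5 ($139), total $429.
VCG payment = (others' best without Brightly) − (others' welfare with Brightly) = 429 − 400 = $29.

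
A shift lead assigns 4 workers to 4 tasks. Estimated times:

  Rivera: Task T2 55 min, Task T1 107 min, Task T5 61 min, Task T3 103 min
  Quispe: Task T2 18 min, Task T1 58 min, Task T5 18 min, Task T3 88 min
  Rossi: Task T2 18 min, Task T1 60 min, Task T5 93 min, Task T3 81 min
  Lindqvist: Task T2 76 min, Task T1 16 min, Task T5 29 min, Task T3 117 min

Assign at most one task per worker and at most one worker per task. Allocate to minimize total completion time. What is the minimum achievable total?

Min total: 155 min

Treat this as an assignment problem: match each worker to one task.
Optimal: Rivera→Task T3 (103 min), Quispe→Task T5 (18 min), Rossi→Task T2 (18 min), Lindqvist→Task T1 (16 min) — total 103+18+18+16 = 155 min.
Row-greedy (each worker in turn takes its cheapest remaining task) gives 250 min, worse by 95.
Next-best assignment: Rivera→Task T2, Quispe→Task T5, Rossi→Task T3, Lindqvist→Task T1 = 170 min.
No other one-to-one assignment undercuts 155 min.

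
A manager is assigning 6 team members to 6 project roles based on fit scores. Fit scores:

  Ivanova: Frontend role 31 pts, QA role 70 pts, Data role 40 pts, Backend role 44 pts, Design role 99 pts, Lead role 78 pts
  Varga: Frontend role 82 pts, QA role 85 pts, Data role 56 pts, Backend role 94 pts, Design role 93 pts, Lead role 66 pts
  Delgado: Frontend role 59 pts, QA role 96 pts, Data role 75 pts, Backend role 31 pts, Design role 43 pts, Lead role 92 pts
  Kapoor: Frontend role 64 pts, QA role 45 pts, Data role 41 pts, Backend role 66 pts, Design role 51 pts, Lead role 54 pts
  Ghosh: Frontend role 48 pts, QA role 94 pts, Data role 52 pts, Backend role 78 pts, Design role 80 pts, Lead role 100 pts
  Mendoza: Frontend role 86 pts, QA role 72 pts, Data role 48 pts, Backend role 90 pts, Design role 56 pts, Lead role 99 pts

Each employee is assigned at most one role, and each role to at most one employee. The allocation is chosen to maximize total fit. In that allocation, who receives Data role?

Treat this as an assignment problem: match each employee to one role.
Optimal: Ivanova→Design role (99 pts), Varga→Backend role (94 pts), Delgado→Data role (75 pts), Kapoor→Frontend role (64 pts), Ghosh→QA role (94 pts), Mendoza→Lead role (99 pts) — total 99+94+75+64+94+99 = 525 pts.
Next-best assignment: Ivanova→Design role, Varga→Backend role, Delgado→QA role, Kapoor→Data role, Ghosh→Lead role, Mendoza→Frontend role = 516 pts.
Swapping Mendoza↔Varga (Mendoza→Backend role 90 pts, Varga→Lead role 66 pts) loses 37.
Every other assignment is strictly worse.
Delgado's own top role is QA role (96 pts), but forcing Delgado→QA role and reassigning the rest optimally gives only 516 pts — worse by 9.

Delgado receives Data role.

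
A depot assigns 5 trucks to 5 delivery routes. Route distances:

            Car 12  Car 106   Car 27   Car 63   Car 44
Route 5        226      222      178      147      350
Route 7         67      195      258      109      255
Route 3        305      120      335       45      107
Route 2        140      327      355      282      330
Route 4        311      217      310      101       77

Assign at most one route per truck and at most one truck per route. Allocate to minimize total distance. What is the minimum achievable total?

Optimal: Car 12→Route 2 (140 km), Car 106→Route 3 (120 km), Car 27→Route 5 (178 km), Car 63→Route 7 (109 km), Car 44→Route 4 (77 km) — total 140+120+178+109+77 = 624 km.
Column-greedy (each route in turn goes to its cheapest remaining truck) gives 958 km, worse by 334.
Swapping Car 63↔Car 44 (Car 63→Route 4 101 km, Car 44→Route 7 255 km) adds 170.

Minimum total: 624 km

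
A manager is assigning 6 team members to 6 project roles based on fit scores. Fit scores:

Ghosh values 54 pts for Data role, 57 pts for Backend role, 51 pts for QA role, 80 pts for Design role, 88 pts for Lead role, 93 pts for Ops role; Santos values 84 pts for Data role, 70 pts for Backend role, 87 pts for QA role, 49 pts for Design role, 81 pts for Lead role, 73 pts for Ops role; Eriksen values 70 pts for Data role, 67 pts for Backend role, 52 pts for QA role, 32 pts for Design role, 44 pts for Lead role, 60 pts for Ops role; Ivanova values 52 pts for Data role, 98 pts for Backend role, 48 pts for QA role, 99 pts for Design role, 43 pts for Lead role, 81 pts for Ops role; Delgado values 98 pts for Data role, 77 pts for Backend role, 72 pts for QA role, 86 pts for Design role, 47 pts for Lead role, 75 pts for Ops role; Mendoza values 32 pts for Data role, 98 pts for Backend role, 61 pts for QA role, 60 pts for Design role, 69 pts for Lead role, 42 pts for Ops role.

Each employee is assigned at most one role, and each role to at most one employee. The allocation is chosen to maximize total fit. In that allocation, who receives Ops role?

Optimal: Ghosh→Lead role (88 pts), Santos→QA role (87 pts), Eriksen→Ops role (60 pts), Ivanova→Design role (99 pts), Delgado→Data role (98 pts), Mendoza→Backend role (98 pts) — total 88+87+60+99+98+98 = 530 pts.
Column-greedy (each role in turn goes to its best remaining employee) gives 492 pts, worse by 38.
Next-best assignment: Ghosh→Ops role, Santos→Lead role, Eriksen→QA role, Ivanova→Design role, Delgado→Data role, Mendoza→Backend role = 521 pts.
Eriksen's own top role is Data role (70 pts), but forcing Eriksen→Data role and reassigning the rest optimally gives only 517 pts — worse by 13.

Eriksen receives Ops role.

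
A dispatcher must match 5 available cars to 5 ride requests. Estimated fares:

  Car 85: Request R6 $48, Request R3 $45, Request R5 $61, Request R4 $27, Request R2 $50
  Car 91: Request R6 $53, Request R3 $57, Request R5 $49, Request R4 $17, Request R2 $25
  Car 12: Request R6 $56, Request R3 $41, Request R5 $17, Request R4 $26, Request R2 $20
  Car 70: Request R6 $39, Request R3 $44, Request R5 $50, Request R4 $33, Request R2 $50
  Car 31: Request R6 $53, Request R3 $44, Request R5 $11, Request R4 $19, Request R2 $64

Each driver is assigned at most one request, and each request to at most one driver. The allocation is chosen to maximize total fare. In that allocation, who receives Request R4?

Car 70 receives Request R4.

This is a one-to-one assignment (maximum-weight bipartite matching).
Optimal: Car 85→Request R5 ($61), Car 91→Request R3 ($57), Car 12→Request R6 ($56), Car 70→Request R4 ($33), Car 31→Request R2 ($64) — total 61+57+56+33+64 = $271.
Row-greedy (each driver in turn takes its best remaining request) gives $243, worse by 28.
Next-best assignment: Car 85→Request R4, Car 91→Request R3, Car 12→Request R6, Car 70→Request R5, Car 31→Request R2 = $254.
Car 70's own top request is Request R5 ($50), but forcing Car 70→Request R5 and reassigning the rest optimally gives only $254 — worse by 17.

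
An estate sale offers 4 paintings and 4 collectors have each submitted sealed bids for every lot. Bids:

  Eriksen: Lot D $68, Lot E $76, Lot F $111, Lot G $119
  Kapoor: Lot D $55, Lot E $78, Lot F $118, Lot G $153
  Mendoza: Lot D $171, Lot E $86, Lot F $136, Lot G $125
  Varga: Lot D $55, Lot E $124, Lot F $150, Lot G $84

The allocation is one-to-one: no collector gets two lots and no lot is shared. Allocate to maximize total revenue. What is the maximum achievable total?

Optimal: Eriksen→Lot F ($111), Kapoor→Lot G ($153), Mendoza→Lot D ($171), Varga→Lot E ($124) — total 111+153+171+124 = $559.
Column-greedy (each lot in turn goes to its best remaining collector) gives $532, worse by 27.
Swapping Eriksen↔Varga (Eriksen→Lot E $76, Varga→Lot F $150) loses 9.

Maximum total: $559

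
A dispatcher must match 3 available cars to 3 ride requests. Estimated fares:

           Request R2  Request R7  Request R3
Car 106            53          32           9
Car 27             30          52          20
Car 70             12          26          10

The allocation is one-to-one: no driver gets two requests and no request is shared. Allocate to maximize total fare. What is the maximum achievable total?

Optimal: Car 106→Request R2 ($53), Car 27→Request R7 ($52), Car 70→Request R3 ($10) — total 53+52+10 = $115.

Maximum total: $115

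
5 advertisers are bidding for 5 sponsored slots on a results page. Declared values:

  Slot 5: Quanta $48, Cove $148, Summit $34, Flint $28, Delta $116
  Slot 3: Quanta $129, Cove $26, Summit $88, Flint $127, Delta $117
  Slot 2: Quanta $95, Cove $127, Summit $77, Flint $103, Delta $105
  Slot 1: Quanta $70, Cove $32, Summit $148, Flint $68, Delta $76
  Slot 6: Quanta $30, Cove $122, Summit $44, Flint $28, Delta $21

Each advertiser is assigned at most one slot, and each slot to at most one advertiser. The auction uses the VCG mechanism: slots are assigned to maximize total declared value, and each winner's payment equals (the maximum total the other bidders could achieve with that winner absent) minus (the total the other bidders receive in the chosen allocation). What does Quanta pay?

Quanta pays $39.

Efficient allocation: Quanta→Slot 3 ($129), Cove→Slot 6 ($122), Summit→Slot 1 ($148), Flint→Slot 2 ($103), Delta→Slot 5 ($116); total welfare W = $618.
Quanta receives Slot 3 at value $129, so the others get W − 129 = $489.
Without Quanta: best allocation of the remaining 4 bidders over all 5 slots is Cove→Slot 5 ($148), Summit→Slot 1 ($148), Flint→Slot 3 ($127), Delta→Slot 2 ($105), total $528.
VCG payment = (others' best without Quanta) − (others' welfare with Quanta) = 528 − 489 = $39.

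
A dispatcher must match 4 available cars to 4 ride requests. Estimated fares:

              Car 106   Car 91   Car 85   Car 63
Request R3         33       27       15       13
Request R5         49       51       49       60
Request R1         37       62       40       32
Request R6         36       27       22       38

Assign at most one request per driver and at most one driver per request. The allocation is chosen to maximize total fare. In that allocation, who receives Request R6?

This is the linear assignment problem.
Optimal: Car 106→Request R3 ($33), Car 91→Request R1 ($62), Car 85→Request R5 ($49), Car 63→Request R6 ($38) — total 33+62+49+38 = $182.
Max-entry greedy (repeatedly take the single best remaining cell) gives $173, worse by 9.
Car 63's own top request is Request R5 ($60), but forcing Car 63→Request R5 and reassigning the rest optimally gives only $177 — worse by 5.

Car 63 receives Request R6.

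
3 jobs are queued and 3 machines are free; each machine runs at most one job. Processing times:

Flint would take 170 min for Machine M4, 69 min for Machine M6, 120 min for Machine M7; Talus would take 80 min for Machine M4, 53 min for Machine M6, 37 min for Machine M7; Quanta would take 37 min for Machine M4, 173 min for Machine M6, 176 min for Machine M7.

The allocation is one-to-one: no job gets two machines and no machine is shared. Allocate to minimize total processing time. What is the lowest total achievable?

Minimum total: 143 min

Optimal: Flint→Machine M6 (69 min), Talus→Machine M7 (37 min), Quanta→Machine M4 (37 min) — total 69+37+37 = 143 min.
Column-greedy (each machine in turn goes to its cheapest remaining job) gives 210 min, worse by 67.
Next-best assignment: Flint→Machine M7, Talus→Machine M6, Quanta→Machine M4 = 210 min.
Swapping Flint↔Talus (Flint→Machine M7 120 min, Talus→Machine M6 53 min) adds 67.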